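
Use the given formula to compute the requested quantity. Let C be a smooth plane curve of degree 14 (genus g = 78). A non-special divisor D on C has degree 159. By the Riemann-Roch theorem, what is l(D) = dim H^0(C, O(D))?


First, compute the genus of a smooth plane curve of degree 14:
g = (d-1)(d-2)/2 = (14-1)(14-2)/2 = 78
For a non-special divisor D (i.e., h^1(D) = 0), Riemann-Roch gives:
l(D) = deg(D) - g + 1
Since deg(D) = 159 >= 2g - 1 = 155, D is non-special.
l(D) = 159 - 78 + 1 = 82

82


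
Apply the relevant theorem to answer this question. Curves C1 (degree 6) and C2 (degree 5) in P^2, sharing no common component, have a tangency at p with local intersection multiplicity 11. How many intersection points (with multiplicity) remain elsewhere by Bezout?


By Bezout's theorem, the total intersection number is d1 * d2.
Total = 6 * 5 = 30
Intersection multiplicity at p = 11
Remaining intersections = 30 - 11 = 19

19


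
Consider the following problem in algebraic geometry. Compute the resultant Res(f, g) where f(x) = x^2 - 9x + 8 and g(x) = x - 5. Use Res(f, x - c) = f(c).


For Res(f, x - c), we evaluate f at x = c.
f(5) = 5^2 - 9*5 + 8
= 25 - 45 + 8
= -20 + 8 = -12
Res(f, g) = -12

-12


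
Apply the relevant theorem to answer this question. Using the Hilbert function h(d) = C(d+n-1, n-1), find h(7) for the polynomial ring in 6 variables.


The Hilbert function for the polynomial ring in 6 variables is:
h(d) = C(d+n-1, n-1)
h(7) = C(7+6-1, 6-1) = C(12, 5)
= 12! / (5! * 7!)
= 792

792


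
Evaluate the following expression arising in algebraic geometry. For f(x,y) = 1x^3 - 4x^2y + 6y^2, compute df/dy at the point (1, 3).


df/dy = (-4)*x^2 + 2*6*y^1
At (1,3): (-4)*1^2 + 2*6*3^1
= -4 + 36
= 32

32


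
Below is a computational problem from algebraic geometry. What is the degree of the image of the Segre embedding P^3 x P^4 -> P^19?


The degree of the Segre variety P^3 x P^4 is C(m+n, m).
= C(7, 3)
= 35

35


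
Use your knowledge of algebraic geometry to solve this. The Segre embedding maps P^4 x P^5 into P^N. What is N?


The Segre embedding maps P^m x P^n into P^N via
all products of coordinates from each factor.
N = (m+1)(n+1) - 1
N = (4+1)(5+1) - 1
N = 5*6 - 1
N = 30 - 1 = 29

29


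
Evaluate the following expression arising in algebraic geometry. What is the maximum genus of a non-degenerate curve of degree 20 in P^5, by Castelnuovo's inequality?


Castelnuovo's bound: write d - 1 = m(r-1) + epsilon with 0 <= epsilon < r-1.
d - 1 = 20 - 1 = 19
r - 1 = 5 - 1 = 4
19 = 4*4 + 3, so m = 4, epsilon = 3
pi(d, r) = m(m-1)(r-1)/2 + m*epsilon
= 4*3*4/2 + 4*3
= 48/2 + 12
= 24 + 12 = 36

36


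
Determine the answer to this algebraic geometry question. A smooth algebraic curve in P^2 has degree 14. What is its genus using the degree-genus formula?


Using the genus formula for smooth plane curves:
g = (d-1)(d-2)/2
g = (14-1)(14-2)/2
g = 13*12/2
g = 156/2 = 78

78


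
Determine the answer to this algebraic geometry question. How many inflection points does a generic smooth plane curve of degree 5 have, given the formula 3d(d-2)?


For a general smooth plane curve C of degree d, the inflection points are
the intersection of C with its Hessian curve, which has degree 3(d-2).
By Bezout, the total intersection number is d * 3(d-2) = 5 * 9 = 45.
For a general curve every flex is ordinary, so each contributes
multiplicity 1 to C·Hess(C), and the number of distinct inflection
points is 3d(d-2).
Inflection points = 3*5*(5-2) = 3*5*3 = 45

45


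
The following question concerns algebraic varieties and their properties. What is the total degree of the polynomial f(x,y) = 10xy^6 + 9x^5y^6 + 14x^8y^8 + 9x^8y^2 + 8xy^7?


Examine each term for its total degree (sum of exponents).
  Term '10xy^6' has total degree 1+6 = 7.
  Term '9x^5y^6' has total degree 5+6 = 11.
  Term '14x^8y^8' has total degree 8+8 = 16.
  Term '9x^8y^2' has total degree 8+2 = 10.
  Term '8xy^7' has total degree 1+7 = 8.
The maximum total degree among all terms is 16.

16


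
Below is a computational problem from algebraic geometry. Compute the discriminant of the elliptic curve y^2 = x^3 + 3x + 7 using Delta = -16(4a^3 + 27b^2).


Compute each component:
4a^3 = 4*3^3 = 4*27 = 108
27b^2 = 27*7^2 = 27*49 = 1323
4a^3 + 27b^2 = 108 + 1323 = 1431
Delta = -16*1431 = -22896

-22896


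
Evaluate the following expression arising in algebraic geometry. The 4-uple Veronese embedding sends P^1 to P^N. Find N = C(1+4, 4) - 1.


The Veronese embedding v_d: P^n -> P^N maps each point to all
degree-d monomials in n+1 homogeneous coordinates.
N = C(n+d, d) - 1
N = C(1+4, 4) - 1
N = C(5, 4) - 1
C(5, 4) = 5
N = 5 - 1 = 4

4


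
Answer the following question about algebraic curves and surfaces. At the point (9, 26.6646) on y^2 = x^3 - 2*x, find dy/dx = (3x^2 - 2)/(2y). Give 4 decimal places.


Using implicit differentiation of y^2 = x^3 - 2*x:
2y * dy/dx = 3x^2 - 2
dy/dx = (3x^2 - 2)/(2y)
Numerator: 3*9^2 - 2 = 241
Denominator: 2*26.6646 = 53.3292
dy/dx = 241/53.3292 = 4.5191

4.5191


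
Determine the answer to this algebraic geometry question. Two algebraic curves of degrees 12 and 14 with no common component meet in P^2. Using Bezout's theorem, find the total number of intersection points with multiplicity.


Bezout's theorem states the intersection count equals the product of degrees.
Intersection count = 12 * 14 = 168

168


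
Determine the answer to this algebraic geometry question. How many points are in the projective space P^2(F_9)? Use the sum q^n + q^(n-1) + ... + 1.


P^2(F_9) has (q^(n+1) - 1)/(q - 1) points.
= 9^2 + 9^1 + 9^0
= 81 + 9 + 1
= 91

91


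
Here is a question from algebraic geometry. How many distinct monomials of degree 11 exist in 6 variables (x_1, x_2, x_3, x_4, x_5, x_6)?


The number of degree-11 monomials in 6 variables is C(d+n-1, n-1).
= C(11+6-1, 6-1) = C(16, 5)
= 4368

4368


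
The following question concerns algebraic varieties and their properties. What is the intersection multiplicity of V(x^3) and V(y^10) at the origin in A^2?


The intersection multiplicity of V(x^a) and V(y^b) at the origin is:
I(O; V(x^3), V(y^10)) = dim_k(k[x,y]/(x^3, y^10))
A basis for k[x,y]/(x^3, y^10) is the set of monomials x^i * y^j
where 0 <= i < 3 and 0 <= j < 10.
The number of such monomials is 3 * 10 = 30

30


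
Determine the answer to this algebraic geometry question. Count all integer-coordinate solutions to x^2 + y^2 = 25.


Systematically check integer values of x where x^2 <= 25.
For each valid x, check if 25 - x^2 is a perfect square.
x=0: 25 - 0 = 25, sqrt = 5 (valid)
x=3: 25 - 9 = 16, sqrt = 4 (valid)
x=4: 25 - 16 = 9, sqrt = 3 (valid)
x=5: 25 - 25 = 0, sqrt = 0 (valid)
Total integer solutions found: 12

12


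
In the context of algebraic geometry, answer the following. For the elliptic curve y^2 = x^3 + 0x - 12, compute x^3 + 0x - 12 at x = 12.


Compute x^3 + 0x - 12 at x = 12:
x^3 = 12^3 = 1728
0*x = 0*12 = 0
Sum: 1728 + 0 - 12 = 1716

1716


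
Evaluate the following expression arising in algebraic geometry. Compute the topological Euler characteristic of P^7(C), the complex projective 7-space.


The complex projective space P^7 has one cell in each even real dimension 0, 2, ..., 14.
The cohomology groups are H^{2k}(P^7) = Z for k = 0,...,7, and 0 otherwise.
Euler characteristic = sum of Betti numbers = 1 per even-dimensional cohomology group.
chi(P^7) = 7 + 1 = 8

8


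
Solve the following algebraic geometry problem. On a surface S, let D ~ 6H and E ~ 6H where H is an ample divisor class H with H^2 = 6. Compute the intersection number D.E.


Using bilinearity of the intersection pairing on a surface S:
(aH).(bH) = ab * (H.H)
We have H^2 = 6.
D.E = (6H).(6H) = 6*6*6
= 36*6
= 216

216


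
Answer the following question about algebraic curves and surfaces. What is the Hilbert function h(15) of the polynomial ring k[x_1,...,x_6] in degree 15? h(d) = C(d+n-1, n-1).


The Hilbert function for the polynomial ring in 6 variables is:
h(d) = C(d+n-1, n-1)
h(15) = C(15+6-1, 6-1) = C(20, 5)
= 20! / (5! * 15!)
= 15504

15504


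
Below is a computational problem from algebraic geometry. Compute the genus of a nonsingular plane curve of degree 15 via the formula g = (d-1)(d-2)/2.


Using the genus formula for smooth plane curves:
g = (d-1)(d-2)/2
g = (15-1)(15-2)/2
g = 14*13/2
g = 182/2 = 91

91


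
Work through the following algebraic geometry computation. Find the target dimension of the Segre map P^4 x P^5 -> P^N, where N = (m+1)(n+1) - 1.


The Segre embedding maps P^m x P^n into P^N via
all products of coordinates from each factor.
N = (m+1)(n+1) - 1
N = (4+1)(5+1) - 1
N = 5*6 - 1
N = 30 - 1 = 29

29


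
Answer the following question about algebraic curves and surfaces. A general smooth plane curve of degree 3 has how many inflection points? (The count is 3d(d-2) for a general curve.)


For a general smooth plane curve C of degree d, the inflection points are
the intersection of C with its Hessian curve, which has degree 3(d-2).
By Bezout, the total intersection number is d * 3(d-2) = 3 * 3 = 9.
For a general curve every flex is ordinary, so each contributes
multiplicity 1 to C·Hess(C), and the number of distinct inflection
points is 3d(d-2).
Inflection points = 3*3*(3-2) = 3*3*1 = 9

9


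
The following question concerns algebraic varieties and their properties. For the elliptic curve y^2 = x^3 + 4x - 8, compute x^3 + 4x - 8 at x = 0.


Compute x^3 + 4x - 8 at x = 0:
x^3 = 0^3 = 0
4*x = 4*0 = 0
Sum: 0 + 0 - 8 = -8

-8


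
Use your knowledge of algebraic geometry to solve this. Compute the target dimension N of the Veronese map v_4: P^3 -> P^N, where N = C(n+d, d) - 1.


The Veronese embedding v_d: P^n -> P^N maps each point to all
degree-d monomials in n+1 homogeneous coordinates.
N = C(n+d, d) - 1
N = C(3+4, 4) - 1
N = C(7, 4) - 1
C(7, 4) = 35
N = 35 - 1 = 34

34


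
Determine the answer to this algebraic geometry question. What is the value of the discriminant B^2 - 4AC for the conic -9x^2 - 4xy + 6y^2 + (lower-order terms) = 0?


The discriminant of a conic Ax^2 + Bxy + Cy^2 + ... = 0 is B^2 - 4AC.
B^2 = (-4)^2 = 16
4AC = 4*(-9)*6 = -216
Discriminant = 16 + 216 = 232

232


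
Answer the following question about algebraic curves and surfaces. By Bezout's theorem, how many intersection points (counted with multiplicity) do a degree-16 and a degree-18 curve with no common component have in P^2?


Bezout's theorem states the intersection count equals the product of degrees.
Intersection count = 16 * 18 = 288

288


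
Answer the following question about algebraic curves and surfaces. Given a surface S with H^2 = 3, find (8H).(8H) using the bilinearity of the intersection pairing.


Using bilinearity of the intersection pairing on a surface S:
(aH).(bH) = ab * (H.H)
We have H^2 = 3.
D.E = (8H).(8H) = 8*8*3
= 64*3
= 192

192


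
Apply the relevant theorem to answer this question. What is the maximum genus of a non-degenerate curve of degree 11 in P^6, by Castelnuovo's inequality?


Castelnuovo's bound: write d - 1 = m(r-1) + epsilon with 0 <= epsilon < r-1.
d - 1 = 11 - 1 = 10
r - 1 = 6 - 1 = 5
10 = 2*5 + 0, so m = 2, epsilon = 0
pi(d, r) = m(m-1)(r-1)/2 + m*epsilon
= 2*1*5/2 + 2*0
= 10/2 + 0
= 5 + 0 = 5

5


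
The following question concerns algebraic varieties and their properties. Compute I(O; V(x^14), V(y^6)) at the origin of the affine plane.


The intersection multiplicity of V(x^a) and V(y^b) at the origin is:
I(O; V(x^14), V(y^6)) = dim_k(k[x,y]/(x^14, y^6))
A basis for k[x,y]/(x^14, y^6) is the set of monomials x^i * y^j
where 0 <= i < 14 and 0 <= j < 6.
The number of such monomials is 14 * 6 = 84

84


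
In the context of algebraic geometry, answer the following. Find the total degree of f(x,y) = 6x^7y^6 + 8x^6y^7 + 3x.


Examine each term for its total degree (sum of exponents).
  Term '6x^7y^6' has total degree 7+6 = 13.
  Term '8x^6y^7' has total degree 6+7 = 13.
  Term '3x' has total degree 1+0 = 1.
The maximum total degree among all terms is 13.

13


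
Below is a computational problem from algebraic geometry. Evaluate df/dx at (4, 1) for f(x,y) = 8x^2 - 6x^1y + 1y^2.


df/dx = 2*8*x^1 + 1*(-6)*x^0*y
At (4,1): 2*8*4^1 + 1*(-6)*4^0*1
= 64 - 6
= 58

58


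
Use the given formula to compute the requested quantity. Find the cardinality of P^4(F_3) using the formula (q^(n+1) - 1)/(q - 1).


P^4(F_3) has (q^(n+1) - 1)/(q - 1) points.
= 3^4 + 3^3 + 3^2 + 3^1 + 3^0
= 81 + 27 + 9 + 3 + 1
= 121

121


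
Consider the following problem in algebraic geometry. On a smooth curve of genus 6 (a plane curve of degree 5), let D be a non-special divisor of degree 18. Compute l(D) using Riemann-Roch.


First, compute the genus of a smooth plane curve of degree 5:
g = (d-1)(d-2)/2 = (5-1)(5-2)/2 = 6
For a non-special divisor D (i.e., h^1(D) = 0), Riemann-Roch gives:
l(D) = deg(D) - g + 1
Since deg(D) = 18 >= 2g - 1 = 11, D is non-special.
l(D) = 18 - 6 + 1 = 13

13


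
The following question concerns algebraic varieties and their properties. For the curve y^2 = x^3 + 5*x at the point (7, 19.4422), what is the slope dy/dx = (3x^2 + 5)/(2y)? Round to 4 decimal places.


Using implicit differentiation of y^2 = x^3 + 5*x:
2y * dy/dx = 3x^2 + 5
dy/dx = (3x^2 + 5)/(2y)
Numerator: 3*7^2 + 5 = 152
Denominator: 2*19.4422 = 38.8844
dy/dx = 152/38.8844 = 3.9090

3.9090


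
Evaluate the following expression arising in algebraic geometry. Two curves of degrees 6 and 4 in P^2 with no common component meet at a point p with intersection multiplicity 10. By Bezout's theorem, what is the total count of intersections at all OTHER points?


By Bezout's theorem, the total intersection number is d1 * d2.
Total = 6 * 4 = 24
Intersection multiplicity at p = 10
Remaining intersections = 24 - 10 = 14

14


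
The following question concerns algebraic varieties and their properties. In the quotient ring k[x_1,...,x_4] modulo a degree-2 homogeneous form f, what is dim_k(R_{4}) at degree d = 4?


For R = k[x_1,...,x_n]/(f) with f homogeneous of degree e:
The Hilbert series is (1 - t^e)/(1 - t)^n.
So h(d) = C(d+n-1, n-1) - C(d-e+n-1, n-1) for d >= e.
With n=4, e=2, d=4:
C(4+4-1, 4-1) = C(7, 3) = 35
C(4-2+4-1, 4-1) = C(5, 3) = 10
h(4) = 35 - 10 = 25

25


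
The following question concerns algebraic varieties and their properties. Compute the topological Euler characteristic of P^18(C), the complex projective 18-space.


The complex projective space P^18 has one cell in each even real dimension 0, 2, ..., 36.
The cohomology groups are H^{2k}(P^18) = Z for k = 0,...,18, and 0 otherwise.
Euler characteristic = sum of Betti numbers = 1 per even-dimensional cohomology group.
chi(P^18) = 18 + 1 = 19

19


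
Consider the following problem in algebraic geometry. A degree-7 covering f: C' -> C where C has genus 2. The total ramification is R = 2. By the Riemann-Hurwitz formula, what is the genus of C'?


Riemann-Hurwitz formula: 2g' - 2 = d(2g - 2) + R
Given: d = 7, g = 2, R = 2
2g' - 2 = 7*(2*2 - 2) + 2
2g' - 2 = 7*2 + 2
2g' - 2 = 14 + 2 = 16
2g' = 18
g' = 9

9


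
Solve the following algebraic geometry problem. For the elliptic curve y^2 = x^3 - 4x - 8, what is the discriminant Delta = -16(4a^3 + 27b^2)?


Compute each component:
4a^3 = 4*(-4)^3 = 4*(-64) = -256
27b^2 = 27*(-8)^2 = 27*64 = 1728
4a^3 + 27b^2 = -256 + 1728 = 1472
Delta = -16*1472 = -23552

-23552


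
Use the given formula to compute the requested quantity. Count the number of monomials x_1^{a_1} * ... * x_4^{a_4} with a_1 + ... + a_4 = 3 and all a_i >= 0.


The number of degree-3 monomials in 4 variables is C(d+n-1, n-1).
= C(3+4-1, 4-1) = C(6, 3)
= 20

20


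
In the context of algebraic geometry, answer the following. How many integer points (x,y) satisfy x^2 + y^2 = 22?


Systematically check integer values of x where x^2 <= 22.
For each valid x, check if 22 - x^2 is a perfect square.
Total integer solutions found: 0

0


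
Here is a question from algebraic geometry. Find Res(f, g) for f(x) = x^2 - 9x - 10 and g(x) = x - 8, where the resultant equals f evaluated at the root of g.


For Res(f, x - c), we evaluate f at x = c.
f(8) = 8^2 - 9*8 - 10
= 64 - 72 - 10
= -8 - 10 = -18
Res(f, g) = -18

-18


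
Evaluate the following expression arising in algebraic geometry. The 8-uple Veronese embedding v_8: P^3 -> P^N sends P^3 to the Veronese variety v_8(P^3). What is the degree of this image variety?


The Veronese variety v_8(P^3) has degree d^r.
d^r = 8^3 = 512

512


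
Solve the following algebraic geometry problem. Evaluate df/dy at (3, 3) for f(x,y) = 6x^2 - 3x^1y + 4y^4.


df/dy = (-3)*x^1 + 4*4*y^3
At (3,3): (-3)*3^1 + 4*4*3^3
= -9 + 432
= 423

423


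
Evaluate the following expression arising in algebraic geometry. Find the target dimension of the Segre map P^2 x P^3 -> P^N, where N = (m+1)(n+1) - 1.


The Segre embedding maps P^m x P^n into P^N via
all products of coordinates from each factor.
N = (m+1)(n+1) - 1
N = (2+1)(3+1) - 1
N = 3*4 - 1
N = 12 - 1 = 11

11


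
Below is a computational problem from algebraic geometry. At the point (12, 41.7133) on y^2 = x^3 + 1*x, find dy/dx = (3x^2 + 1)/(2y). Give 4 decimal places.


Using implicit differentiation of y^2 = x^3 + 1*x:
2y * dy/dx = 3x^2 + 1
dy/dx = (3x^2 + 1)/(2y)
Numerator: 3*12^2 + 1 = 433
Denominator: 2*41.7133 = 83.4266
dy/dx = 433/83.4266 = 5.1902

5.1902


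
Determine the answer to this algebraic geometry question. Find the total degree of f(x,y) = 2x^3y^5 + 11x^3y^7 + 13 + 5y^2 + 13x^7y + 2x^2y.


Examine each term for its total degree (sum of exponents).
  Term '2x^3y^5' has total degree 3+5 = 8.
  Term '11x^3y^7' has total degree 3+7 = 10.
  Term '13' has total degree 0+0 = 0.
  Term '5y^2' has total degree 0+2 = 2.
  Term '13x^7y' has total degree 7+1 = 8.
  Term '2x^2y' has total degree 2+1 = 3.
The maximum total degree among all terms is 10.

10


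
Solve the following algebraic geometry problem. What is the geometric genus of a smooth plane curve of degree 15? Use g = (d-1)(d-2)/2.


Using the genus formula for smooth plane curves:
g = (d-1)(d-2)/2
g = (15-1)(15-2)/2
g = 14*13/2
g = 182/2 = 91

91


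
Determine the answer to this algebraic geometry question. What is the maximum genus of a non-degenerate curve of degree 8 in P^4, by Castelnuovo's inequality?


Castelnuovo's bound: write d - 1 = m(r-1) + epsilon with 0 <= epsilon < r-1.
d - 1 = 8 - 1 = 7
r - 1 = 4 - 1 = 3
7 = 2*3 + 1, so m = 2, epsilon = 1
pi(d, r) = m(m-1)(r-1)/2 + m*epsilon
= 2*1*3/2 + 2*1
= 6/2 + 2
= 3 + 2 = 5

5


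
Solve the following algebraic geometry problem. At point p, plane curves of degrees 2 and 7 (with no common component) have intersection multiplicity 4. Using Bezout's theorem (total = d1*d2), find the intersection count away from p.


By Bezout's theorem, the total intersection number is d1 * d2.
Total = 2 * 7 = 14
Intersection multiplicity at p = 4
Remaining intersections = 14 - 4 = 10

10


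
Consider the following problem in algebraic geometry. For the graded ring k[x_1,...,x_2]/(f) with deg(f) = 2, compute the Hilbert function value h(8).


For R = k[x_1,...,x_n]/(f) with f homogeneous of degree e:
The Hilbert series is (1 - t^e)/(1 - t)^n.
So h(d) = C(d+n-1, n-1) - C(d-e+n-1, n-1) for d >= e.
With n=2, e=2, d=8:
C(8+2-1, 2-1) = C(9, 1) = 9
C(8-2+2-1, 2-1) = C(7, 1) = 7
h(8) = 9 - 7 = 2

2


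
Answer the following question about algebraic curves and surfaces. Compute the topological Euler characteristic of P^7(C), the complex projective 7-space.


The complex projective space P^7 has one cell in each even real dimension 0, 2, ..., 14.
The cohomology groups are H^{2k}(P^7) = Z for k = 0,...,7, and 0 otherwise.
Euler characteristic = sum of Betti numbers = 1 per even-dimensional cohomology group.
chi(P^7) = 7 + 1 = 8

8


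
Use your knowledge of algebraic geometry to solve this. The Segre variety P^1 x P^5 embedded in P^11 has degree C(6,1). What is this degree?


The degree of the Segre variety P^1 x P^5 is C(m+n, m).
= C(6, 1)
= 6

6


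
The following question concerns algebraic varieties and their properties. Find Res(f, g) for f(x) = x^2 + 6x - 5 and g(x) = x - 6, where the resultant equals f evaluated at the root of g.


For Res(f, x - c), we evaluate f at x = c.
f(6) = 6^2 + 6*6 - 5
= 36 + 36 - 5
= 72 - 5 = 67
Res(f, g) = 67

67


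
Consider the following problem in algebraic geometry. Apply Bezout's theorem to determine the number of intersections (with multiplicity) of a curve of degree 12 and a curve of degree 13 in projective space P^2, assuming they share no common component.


Bezout's theorem states the intersection count equals the product of degrees.
Intersection count = 12 * 13 = 156

156


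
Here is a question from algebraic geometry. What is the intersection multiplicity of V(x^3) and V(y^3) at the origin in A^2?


The intersection multiplicity of V(x^a) and V(y^b) at the origin is:
I(O; V(x^3), V(y^3)) = dim_k(k[x,y]/(x^3, y^3))
A basis for k[x,y]/(x^3, y^3) is the set of monomials x^i * y^j
where 0 <= i < 3 and 0 <= j < 3.
The number of such monomials is 3 * 3 = 9

9


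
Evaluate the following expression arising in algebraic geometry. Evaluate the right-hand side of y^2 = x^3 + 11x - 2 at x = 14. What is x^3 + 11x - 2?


Compute x^3 + 11x - 2 at x = 14:
x^3 = 14^3 = 2744
11*x = 11*14 = 154
Sum: 2744 + 154 - 2 = 2896

2896


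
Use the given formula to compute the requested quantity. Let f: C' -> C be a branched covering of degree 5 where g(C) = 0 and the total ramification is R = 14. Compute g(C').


Riemann-Hurwitz formula: 2g' - 2 = d(2g - 2) + R
Given: d = 5, g = 0, R = 14
2g' - 2 = 5*(2*0 - 2) + 14
2g' - 2 = 5*(-2) + 14
2g' - 2 = -10 + 14 = 4
2g' = 6
g' = 3

3


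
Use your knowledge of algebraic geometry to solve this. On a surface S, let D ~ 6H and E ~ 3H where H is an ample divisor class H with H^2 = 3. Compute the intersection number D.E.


Using bilinearity of the intersection pairing on a surface S:
(aH).(bH) = ab * (H.H)
We have H^2 = 3.
D.E = (6H).(3H) = 6*3*3
= 18*3
= 54

54


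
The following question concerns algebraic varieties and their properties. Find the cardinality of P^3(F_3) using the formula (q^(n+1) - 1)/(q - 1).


P^3(F_3) has (q^(n+1) - 1)/(q - 1) points.
= 3^3 + 3^2 + 3^1 + 3^0
= 27 + 9 + 3 + 1
= 40

40


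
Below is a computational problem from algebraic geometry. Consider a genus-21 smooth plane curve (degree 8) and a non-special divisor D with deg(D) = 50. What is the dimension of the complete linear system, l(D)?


First, compute the genus of a smooth plane curve of degree 8:
g = (d-1)(d-2)/2 = (8-1)(8-2)/2 = 21
For a non-special divisor D (i.e., h^1(D) = 0), Riemann-Roch gives:
l(D) = deg(D) - g + 1
Since deg(D) = 50 >= 2g - 1 = 41, D is non-special.
l(D) = 50 - 21 + 1 = 30

30


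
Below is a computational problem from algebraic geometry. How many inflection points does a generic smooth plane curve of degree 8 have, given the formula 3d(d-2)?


For a general smooth plane curve C of degree d, the inflection points are
the intersection of C with its Hessian curve, which has degree 3(d-2).
By Bezout, the total intersection number is d * 3(d-2) = 8 * 18 = 144.
For a general curve every flex is ordinary, so each contributes
multiplicity 1 to C·Hess(C), and the number of distinct inflection
points is 3d(d-2).
Inflection points = 3*8*(8-2) = 3*8*6 = 144

144


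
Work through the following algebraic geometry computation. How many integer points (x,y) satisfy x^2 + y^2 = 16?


Systematically check integer values of x where x^2 <= 16.
For each valid x, check if 16 - x^2 is a perfect square.
x=0: 16 - 0 = 16, sqrt = 4 (valid)
x=4: 16 - 16 = 0, sqrt = 0 (valid)
Total integer solutions found: 4

4


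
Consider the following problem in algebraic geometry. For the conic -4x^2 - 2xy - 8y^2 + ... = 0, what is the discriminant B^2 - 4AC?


The discriminant of a conic Ax^2 + Bxy + Cy^2 + ... = 0 is B^2 - 4AC.
B^2 = (-2)^2 = 4
4AC = 4*(-4)*(-8) = 128
Discriminant = 4 - 128 = -124

-124


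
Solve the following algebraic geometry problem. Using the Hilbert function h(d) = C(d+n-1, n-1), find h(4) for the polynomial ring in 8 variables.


The Hilbert function for the polynomial ring in 8 variables is:
h(d) = C(d+n-1, n-1)
h(4) = C(4+8-1, 8-1) = C(11, 7)
= 11! / (7! * 4!)
= 330

330


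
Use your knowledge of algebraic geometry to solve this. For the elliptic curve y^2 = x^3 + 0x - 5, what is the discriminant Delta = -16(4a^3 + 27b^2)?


Compute each component:
4a^3 = 4*0^3 = 4*0 = 0
27b^2 = 27*(-5)^2 = 27*25 = 675
4a^3 + 27b^2 = 0 + 675 = 675
Delta = -16*675 = -10800

-10800


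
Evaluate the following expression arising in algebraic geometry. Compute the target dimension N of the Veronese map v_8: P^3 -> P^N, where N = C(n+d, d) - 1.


The Veronese embedding v_d: P^n -> P^N maps each point to all
degree-d monomials in n+1 homogeneous coordinates.
N = C(n+d, d) - 1
N = C(3+8, 8) - 1
N = C(11, 8) - 1
C(11, 8) = 165
N = 165 - 1 = 164

164


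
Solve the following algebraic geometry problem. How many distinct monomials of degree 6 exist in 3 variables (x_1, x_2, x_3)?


The number of degree-6 monomials in 3 variables is C(d+n-1, n-1).
= C(6+3-1, 3-1) = C(8, 2)
= 28

28


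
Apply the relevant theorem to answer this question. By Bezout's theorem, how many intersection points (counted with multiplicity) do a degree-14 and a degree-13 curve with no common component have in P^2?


Bezout's theorem states the intersection count equals the product of degrees.
Intersection count = 14 * 13 = 182

182


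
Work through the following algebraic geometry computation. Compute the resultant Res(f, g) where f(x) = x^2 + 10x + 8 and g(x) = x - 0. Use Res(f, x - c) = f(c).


For Res(f, x - c), we evaluate f at x = c.
f(0) = 0^2 + 10*0 + 8
= 0 + 0 + 8
= 0 + 8 = 8
Res(f, g) = 8

8


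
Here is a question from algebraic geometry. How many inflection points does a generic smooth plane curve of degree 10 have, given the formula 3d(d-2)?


For a general smooth plane curve C of degree d, the inflection points are
the intersection of C with its Hessian curve, which has degree 3(d-2).
By Bezout, the total intersection number is d * 3(d-2) = 10 * 24 = 240.
For a general curve every flex is ordinary, so each contributes
multiplicity 1 to C·Hess(C), and the number of distinct inflection
points is 3d(d-2).
Inflection points = 3*10*(10-2) = 3*10*8 = 240

240


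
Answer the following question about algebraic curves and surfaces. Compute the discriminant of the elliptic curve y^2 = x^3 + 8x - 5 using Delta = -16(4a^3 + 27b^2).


Compute each component:
4a^3 = 4*8^3 = 4*512 = 2048
27b^2 = 27*(-5)^2 = 27*25 = 675
4a^3 + 27b^2 = 2048 + 675 = 2723
Delta = -16*2723 = -43568

-43568


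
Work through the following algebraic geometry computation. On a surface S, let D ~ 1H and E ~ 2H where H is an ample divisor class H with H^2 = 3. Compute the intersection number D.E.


Using bilinearity of the intersection pairing on a surface S:
(aH).(bH) = ab * (H.H)
We have H^2 = 3.
D.E = (1H).(2H) = 1*2*3
= 2*3
= 6

6


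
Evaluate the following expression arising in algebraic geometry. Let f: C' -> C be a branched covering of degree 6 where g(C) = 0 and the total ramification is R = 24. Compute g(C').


Riemann-Hurwitz formula: 2g' - 2 = d(2g - 2) + R
Given: d = 6, g = 0, R = 24
2g' - 2 = 6*(2*0 - 2) + 24
2g' - 2 = 6*(-2) + 24
2g' - 2 = -12 + 24 = 12
2g' = 14
g' = 7

7


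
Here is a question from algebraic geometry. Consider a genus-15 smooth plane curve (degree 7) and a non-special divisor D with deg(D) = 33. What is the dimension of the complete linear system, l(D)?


First, compute the genus of a smooth plane curve of degree 7:
g = (d-1)(d-2)/2 = (7-1)(7-2)/2 = 15
For a non-special divisor D (i.e., h^1(D) = 0), Riemann-Roch gives:
l(D) = deg(D) - g + 1
Since deg(D) = 33 >= 2g - 1 = 29, D is non-special.
l(D) = 33 - 15 + 1 = 19

19


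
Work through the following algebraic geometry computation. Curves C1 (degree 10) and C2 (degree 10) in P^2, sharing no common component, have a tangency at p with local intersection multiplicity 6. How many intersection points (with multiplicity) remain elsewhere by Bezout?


By Bezout's theorem, the total intersection number is d1 * d2.
Total = 10 * 10 = 100
Intersection multiplicity at p = 6
Remaining intersections = 100 - 6 = 94

94


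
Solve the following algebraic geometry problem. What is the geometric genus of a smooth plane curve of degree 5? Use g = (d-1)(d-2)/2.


Using the genus formula for smooth plane curves:
g = (d-1)(d-2)/2
g = (5-1)(5-2)/2
g = 4*3/2
g = 12/2 = 6

6


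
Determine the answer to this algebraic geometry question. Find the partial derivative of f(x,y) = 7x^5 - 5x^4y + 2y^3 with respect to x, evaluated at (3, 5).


df/dx = 5*7*x^4 + 4*(-5)*x^3*y
At (3,5): 5*7*3^4 + 4*(-5)*3^3*5
= 2835 - 2700
= 135

135


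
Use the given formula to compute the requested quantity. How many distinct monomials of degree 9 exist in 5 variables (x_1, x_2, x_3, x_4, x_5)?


The number of degree-9 monomials in 5 variables is C(d+n-1, n-1).
= C(9+5-1, 5-1) = C(13, 4)
= 715

715


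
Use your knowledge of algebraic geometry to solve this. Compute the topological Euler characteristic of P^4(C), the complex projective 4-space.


The complex projective space P^4 has one cell in each even real dimension 0, 2, ..., 8.
The cohomology groups are H^{2k}(P^4) = Z for k = 0,...,4, and 0 otherwise.
Euler characteristic = sum of Betti numbers = 1 per even-dimensional cohomology group.
chi(P^4) = 4 + 1 = 5

5


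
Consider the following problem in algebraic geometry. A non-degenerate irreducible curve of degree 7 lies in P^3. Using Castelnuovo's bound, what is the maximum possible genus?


Castelnuovo's bound: write d - 1 = m(r-1) + epsilon with 0 <= epsilon < r-1.
d - 1 = 7 - 1 = 6
r - 1 = 3 - 1 = 2
6 = 3*2 + 0, so m = 3, epsilon = 0
pi(d, r) = m(m-1)(r-1)/2 + m*epsilon
= 3*2*2/2 + 3*0
= 12/2 + 0
= 6 + 0 = 6

6


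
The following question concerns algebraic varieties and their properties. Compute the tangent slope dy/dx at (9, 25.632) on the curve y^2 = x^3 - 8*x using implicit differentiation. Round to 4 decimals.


Using implicit differentiation of y^2 = x^3 - 8*x:
2y * dy/dx = 3x^2 - 8
dy/dx = (3x^2 - 8)/(2y)
Numerator: 3*9^2 - 8 = 235
Denominator: 2*25.632 = 51.264
dy/dx = 235/51.264 = 4.5841

4.5841


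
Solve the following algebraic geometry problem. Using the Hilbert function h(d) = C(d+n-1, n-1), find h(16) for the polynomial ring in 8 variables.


The Hilbert function for the polynomial ring in 8 variables is:
h(d) = C(d+n-1, n-1)
h(16) = C(16+8-1, 8-1) = C(23, 7)
= 23! / (7! * 16!)
= 245157

245157


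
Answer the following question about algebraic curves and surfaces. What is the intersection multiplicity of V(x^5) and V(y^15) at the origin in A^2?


The intersection multiplicity of V(x^a) and V(y^b) at the origin is:
I(O; V(x^5), V(y^15)) = dim_k(k[x,y]/(x^5, y^15))
A basis for k[x,y]/(x^5, y^15) is the set of monomials x^i * y^j
where 0 <= i < 5 and 0 <= j < 15.
The number of such monomials is 5 * 15 = 75

75


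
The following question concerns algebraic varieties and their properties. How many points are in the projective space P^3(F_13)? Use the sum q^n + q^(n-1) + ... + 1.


P^3(F_13) has (q^(n+1) - 1)/(q - 1) points.
= 13^3 + 13^2 + 13^1 + 13^0
= 2197 + 169 + 13 + 1
= 2380

2380


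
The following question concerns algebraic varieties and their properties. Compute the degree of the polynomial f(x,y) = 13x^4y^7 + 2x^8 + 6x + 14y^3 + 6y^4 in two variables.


Examine each term for its total degree (sum of exponents).
  Term '13x^4y^7' has total degree 4+7 = 11.
  Term '2x^8' has total degree 8+0 = 8.
  Term '6x' has total degree 1+0 = 1.
  Term '14y^3' has total degree 0+3 = 3.
  Term '6y^4' has total degree 0+4 = 4.
The maximum total degree among all terms is 11.

11


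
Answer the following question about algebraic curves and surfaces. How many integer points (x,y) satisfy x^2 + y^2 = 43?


Systematically check integer values of x where x^2 <= 43.
For each valid x, check if 43 - x^2 is a perfect square.
Total integer solutions found: 0

0


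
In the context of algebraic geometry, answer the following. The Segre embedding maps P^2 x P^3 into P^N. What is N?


The Segre embedding maps P^m x P^n into P^N via
all products of coordinates from each factor.
N = (m+1)(n+1) - 1
N = (2+1)(3+1) - 1
N = 3*4 - 1
N = 12 - 1 = 11

11


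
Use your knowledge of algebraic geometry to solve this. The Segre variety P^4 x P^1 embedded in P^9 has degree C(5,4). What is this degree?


The degree of the Segre variety P^4 x P^1 is C(m+n, m).
= C(5, 4)
= 5

5


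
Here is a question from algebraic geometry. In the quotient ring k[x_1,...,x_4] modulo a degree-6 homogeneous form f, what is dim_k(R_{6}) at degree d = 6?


For R = k[x_1,...,x_n]/(f) with f homogeneous of degree e:
The Hilbert series is (1 - t^e)/(1 - t)^n.
So h(d) = C(d+n-1, n-1) - C(d-e+n-1, n-1) for d >= e.
With n=4, e=6, d=6:
C(6+4-1, 4-1) = C(9, 3) = 84
C(6-6+4-1, 4-1) = C(3, 3) = 1
h(6) = 84 - 1 = 83

83


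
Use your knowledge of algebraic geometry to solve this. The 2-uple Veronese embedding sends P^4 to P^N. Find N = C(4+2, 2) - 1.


The Veronese embedding v_d: P^n -> P^N maps each point to all
degree-d monomials in n+1 homogeneous coordinates.
N = C(n+d, d) - 1
N = C(4+2, 2) - 1
N = C(6, 2) - 1
C(6, 2) = 15
N = 15 - 1 = 14

14


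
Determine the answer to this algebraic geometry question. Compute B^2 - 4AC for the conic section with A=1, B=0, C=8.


The discriminant of a conic Ax^2 + Bxy + Cy^2 + ... = 0 is B^2 - 4AC.
B^2 = 0^2 = 0
4AC = 4*1*8 = 32
Discriminant = 0 - 32 = -32

-32


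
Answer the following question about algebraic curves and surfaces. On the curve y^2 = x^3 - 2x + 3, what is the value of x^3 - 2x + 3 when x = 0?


Compute x^3 - 2x + 3 at x = 0:
x^3 = 0^3 = 0
(-2)*x = (-2)*0 = 0
Sum: 0 + 0 + 3 = 3

3


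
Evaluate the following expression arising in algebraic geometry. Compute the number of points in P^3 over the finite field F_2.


P^3(F_2) has (q^(n+1) - 1)/(q - 1) points.
= 2^3 + 2^2 + 2^1 + 2^0
= 8 + 4 + 2 + 1
= 15

15


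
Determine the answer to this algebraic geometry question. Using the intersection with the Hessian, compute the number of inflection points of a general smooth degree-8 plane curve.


For a general smooth plane curve C of degree d, the inflection points are
the intersection of C with its Hessian curve, which has degree 3(d-2).
By Bezout, the total intersection number is d * 3(d-2) = 8 * 18 = 144.
For a general curve every flex is ordinary, so each contributes
multiplicity 1 to C·Hess(C), and the number of distinct inflection
points is 3d(d-2).
Inflection points = 3*8*(8-2) = 3*8*6 = 144

144


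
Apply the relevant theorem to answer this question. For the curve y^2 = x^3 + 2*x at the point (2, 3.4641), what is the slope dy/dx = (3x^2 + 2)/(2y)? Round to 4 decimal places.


Using implicit differentiation of y^2 = x^3 + 2*x:
2y * dy/dx = 3x^2 + 2
dy/dx = (3x^2 + 2)/(2y)
Numerator: 3*2^2 + 2 = 14
Denominator: 2*3.4641 = 6.9282
dy/dx = 14/6.9282 = 2.0207

2.0207


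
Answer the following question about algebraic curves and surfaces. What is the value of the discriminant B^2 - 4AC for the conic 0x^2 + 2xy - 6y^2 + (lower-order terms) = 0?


The discriminant of a conic Ax^2 + Bxy + Cy^2 + ... = 0 is B^2 - 4AC.
B^2 = 2^2 = 4
4AC = 4*0*(-6) = 0
Discriminant = 4 + 0 = 4

4


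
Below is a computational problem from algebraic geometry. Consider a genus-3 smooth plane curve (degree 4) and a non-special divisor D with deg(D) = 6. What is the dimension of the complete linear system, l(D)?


First, compute the genus of a smooth plane curve of degree 4:
g = (d-1)(d-2)/2 = (4-1)(4-2)/2 = 3
For a non-special divisor D (i.e., h^1(D) = 0), Riemann-Roch gives:
l(D) = deg(D) - g + 1
Since deg(D) = 6 >= 2g - 1 = 5, D is non-special.
l(D) = 6 - 3 + 1 = 4

4


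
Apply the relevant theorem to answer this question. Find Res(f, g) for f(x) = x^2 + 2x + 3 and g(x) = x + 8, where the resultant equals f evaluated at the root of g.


For Res(f, x - c), we evaluate f at x = c.
f(-8) = (-8)^2 + 2*(-8) + 3
= 64 - 16 + 3
= 48 + 3 = 51
Res(f, g) = 51

51


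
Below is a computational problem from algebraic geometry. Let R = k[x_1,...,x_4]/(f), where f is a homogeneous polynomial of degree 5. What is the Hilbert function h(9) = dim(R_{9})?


For R = k[x_1,...,x_n]/(f) with f homogeneous of degree e:
The Hilbert series is (1 - t^e)/(1 - t)^n.
So h(d) = C(d+n-1, n-1) - C(d-e+n-1, n-1) for d >= e.
With n=4, e=5, d=9:
C(9+4-1, 4-1) = C(12, 3) = 220
C(9-5+4-1, 4-1) = C(7, 3) = 35
h(9) = 220 - 35 = 185

185


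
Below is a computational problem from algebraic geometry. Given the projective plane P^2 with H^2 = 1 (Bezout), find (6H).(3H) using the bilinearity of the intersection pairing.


Using bilinearity of the intersection pairing on the projective plane P^2:
(aH).(bH) = ab * (H.H)
We have H^2 = 1 (Bezout).
D.E = (6H).(3H) = 6*3*1
= 18*1
= 18

18


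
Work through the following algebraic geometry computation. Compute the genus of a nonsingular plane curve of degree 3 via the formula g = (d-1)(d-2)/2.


Using the genus formula for smooth plane curves:
g = (d-1)(d-2)/2
g = (3-1)(3-2)/2
g = 2*1/2
g = 2/2 = 1

1


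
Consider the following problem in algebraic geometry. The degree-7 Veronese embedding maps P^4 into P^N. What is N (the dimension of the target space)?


The Veronese embedding v_d: P^n -> P^N maps each point to all
degree-d monomials in n+1 homogeneous coordinates.
N = C(n+d, d) - 1
N = C(4+7, 7) - 1
N = C(11, 7) - 1
C(11, 7) = 330
N = 330 - 1 = 329

329


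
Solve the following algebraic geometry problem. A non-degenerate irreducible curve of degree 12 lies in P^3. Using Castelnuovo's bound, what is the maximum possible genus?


Castelnuovo's bound: write d - 1 = m(r-1) + epsilon with 0 <= epsilon < r-1.
d - 1 = 12 - 1 = 11
r - 1 = 3 - 1 = 2
11 = 5*2 + 1, so m = 5, epsilon = 1
pi(d, r) = m(m-1)(r-1)/2 + m*epsilon
= 5*4*2/2 + 5*1
= 40/2 + 5
= 20 + 5 = 25

25


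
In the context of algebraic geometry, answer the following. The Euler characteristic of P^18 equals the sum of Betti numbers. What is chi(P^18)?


The complex projective space P^18 has one cell in each even real dimension 0, 2, ..., 36.
The cohomology groups are H^{2k}(P^18) = Z for k = 0,...,18, and 0 otherwise.
Euler characteristic = sum of Betti numbers = 1 per even-dimensional cohomology group.
chi(P^18) = 18 + 1 = 19

19


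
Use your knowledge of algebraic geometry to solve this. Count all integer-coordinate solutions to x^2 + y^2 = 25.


Systematically check integer values of x where x^2 <= 25.
For each valid x, check if 25 - x^2 is a perfect square.
x=0: 25 - 0 = 25, sqrt = 5 (valid)
x=3: 25 - 9 = 16, sqrt = 4 (valid)
x=4: 25 - 16 = 9, sqrt = 3 (valid)
x=5: 25 - 25 = 0, sqrt = 0 (valid)
Total integer solutions found: 12

12


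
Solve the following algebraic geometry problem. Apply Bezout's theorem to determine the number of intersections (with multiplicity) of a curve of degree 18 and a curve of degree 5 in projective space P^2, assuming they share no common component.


Bezout's theorem states the intersection count equals the product of degrees.
Intersection count = 18 * 5 = 90

90


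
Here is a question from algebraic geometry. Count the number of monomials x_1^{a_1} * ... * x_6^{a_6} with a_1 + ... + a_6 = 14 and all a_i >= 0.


The number of degree-14 monomials in 6 variables is C(d+n-1, n-1).
= C(14+6-1, 6-1) = C(19, 5)
= 11628

11628


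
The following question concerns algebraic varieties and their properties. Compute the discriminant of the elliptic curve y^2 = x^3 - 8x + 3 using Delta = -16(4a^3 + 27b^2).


Compute each component:
4a^3 = 4*(-8)^3 = 4*(-512) = -2048
27b^2 = 27*3^2 = 27*9 = 243
4a^3 + 27b^2 = -2048 + 243 = -1805
Delta = -16*(-1805) = 28880

28880
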